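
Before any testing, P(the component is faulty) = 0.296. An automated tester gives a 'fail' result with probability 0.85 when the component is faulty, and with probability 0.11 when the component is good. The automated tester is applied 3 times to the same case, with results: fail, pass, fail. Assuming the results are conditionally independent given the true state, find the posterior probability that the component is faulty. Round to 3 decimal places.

With H the event that the component is faulty, the joint likelihood of the observed sequence is P(data|H) = 0.85·0.15·0.85 = 0.10837 and P(data|¬H) = 0.11·0.89·0.11 = 0.010769.
Bayes: P(H|data) = 0.296·0.10837 / (0.296·0.10837 + 0.704·0.010769) = 0.032079/0.039660 = 0.8088.

Posterior P(H) ≈ 0.809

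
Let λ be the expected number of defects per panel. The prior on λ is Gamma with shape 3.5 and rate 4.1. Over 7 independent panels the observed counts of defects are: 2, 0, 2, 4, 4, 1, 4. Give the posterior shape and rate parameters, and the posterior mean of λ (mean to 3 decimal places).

The Poisson likelihood adds the total count to the shape and the number of exposure periods to the rate. Here ∑xᵢ = 17 and n = 7, so shape 3.5→20.5 and rate 4.1→11.1.
Posterior mean = shape/rate = 20.5/11.1 = 1.847.

Posterior: Gamma(shape=20.5, rate=11.1); mean ≈ 1.847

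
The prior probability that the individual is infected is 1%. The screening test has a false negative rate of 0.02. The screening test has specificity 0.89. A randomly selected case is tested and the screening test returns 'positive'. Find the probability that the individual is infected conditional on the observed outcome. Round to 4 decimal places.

P(H | E) ≈ 0.0826

Let H be the event that the individual is infected. P(H) = 0.01, so P(¬H) = 0.99. With E the 'positive' result, P(E|H) = 0.98 and P(E|¬H) = 0.11.
P(E) = 0.98·0.01 + 0.11·0.99 = 0.0098000 + 0.10890 = 0.11870.
By Bayes' theorem, P(H|E) = 0.0098000 / 0.11870 = 0.0826.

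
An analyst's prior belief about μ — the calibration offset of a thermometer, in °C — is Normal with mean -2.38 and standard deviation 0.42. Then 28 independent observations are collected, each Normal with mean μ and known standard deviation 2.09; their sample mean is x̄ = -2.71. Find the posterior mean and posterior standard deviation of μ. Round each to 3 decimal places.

Prior precision 1/τ₀² = 1/0.42² = 5.66893; data precision n/σ² = 28/2.09² = 6.41011.
Posterior precision = 5.66893 + 6.41011 = 12.0790, giving posterior SD = 1/√12.0790 = 0.288.
Posterior mean = (5.66893·-2.38 + 6.41011·-2.71) / 12.0790 = -2.555.

Posterior mean ≈ -2.555; posterior SD ≈ 0.288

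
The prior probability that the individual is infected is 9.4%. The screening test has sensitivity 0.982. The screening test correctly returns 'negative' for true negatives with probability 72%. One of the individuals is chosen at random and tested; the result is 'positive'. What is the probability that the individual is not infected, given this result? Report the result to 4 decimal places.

P(¬H | E) ≈ 0.7332

Let H be the event that the individual is infected. P(H) = 0.094, so P(¬H) = 0.906. With E the 'positive' result, P(E|H) = 0.982 and P(E|¬H) = 0.28.
P(E) = 0.982·0.094 + 0.28·0.906 = 0.092308 + 0.25368 = 0.34599.
By Bayes' theorem, P(H|E) = 0.092308 / 0.34599 = 0.2668. Hence P(¬H|E) = 1 − 0.2668 = 0.7332.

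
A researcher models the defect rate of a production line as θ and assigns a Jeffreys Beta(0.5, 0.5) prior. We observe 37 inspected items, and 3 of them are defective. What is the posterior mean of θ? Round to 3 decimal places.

Observing 3 successes and 34 failures updates Beta(0.5, 0.5) by adding the success and failure counts to the two shape parameters: α = 0.5+3 = 3.5, β = 0.5+34 = 34.5.
Posterior mean = α/(α+β) = 3.5/38 = 0.092.

Posterior mean ≈ 0.092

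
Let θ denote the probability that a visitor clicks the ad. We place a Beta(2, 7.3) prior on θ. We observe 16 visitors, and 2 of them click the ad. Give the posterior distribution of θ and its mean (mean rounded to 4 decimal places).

Posterior: Beta(4, 21.3); mean ≈ 0.1581

The binomial likelihood is conjugate to the Beta prior: with 2 successes and 14 failures, the posterior is Beta(2+2, 7.3+14) = Beta(4, 21.3).
Posterior mean = α/(α+β) = 4/25.3 = 0.1581.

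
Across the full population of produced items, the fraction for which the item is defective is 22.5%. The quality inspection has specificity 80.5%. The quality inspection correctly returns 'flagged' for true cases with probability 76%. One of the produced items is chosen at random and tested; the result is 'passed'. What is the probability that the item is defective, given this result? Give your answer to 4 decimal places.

Let H be the event that the item is defective. P(H) = 0.225, so P(¬H) = 0.775. With E the 'passed' result, P(E|H) = 0.24 and P(E|¬H) = 0.805.
P(E) = 0.24·0.225 + 0.805·0.775 = 0.054000 + 0.62388 = 0.67788.
By Bayes' theorem, P(H|E) = 0.054000 / 0.67788 = 0.0797.

P(H | E) ≈ 0.0797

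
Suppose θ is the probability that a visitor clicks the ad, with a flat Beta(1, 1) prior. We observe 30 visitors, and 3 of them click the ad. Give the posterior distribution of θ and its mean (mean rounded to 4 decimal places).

Observing 3 successes and 27 failures updates Beta(1, 1) by adding the success and failure counts to the two shape parameters: α = 1+3 = 4, β = 1+27 = 28.
E[θ | data] = 4/(4+28) = 0.1250.

Posterior: Beta(4, 28); mean ≈ 0.1250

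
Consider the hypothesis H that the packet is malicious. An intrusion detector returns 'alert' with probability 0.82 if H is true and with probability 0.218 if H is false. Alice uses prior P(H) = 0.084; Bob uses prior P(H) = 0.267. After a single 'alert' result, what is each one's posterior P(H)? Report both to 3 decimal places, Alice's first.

The likelihood ratio for an 'alert' result is 0.82/0.218 = 3.7615.
Alice: prior odds 0.084/0.916 = 0.091703; posterior odds 0.34494; posterior probability 0.256.
Bob: prior odds 0.267/0.733 = 0.36426; posterior odds 1.3701; posterior probability 0.578.

Alice: 0.256; Bob: 0.578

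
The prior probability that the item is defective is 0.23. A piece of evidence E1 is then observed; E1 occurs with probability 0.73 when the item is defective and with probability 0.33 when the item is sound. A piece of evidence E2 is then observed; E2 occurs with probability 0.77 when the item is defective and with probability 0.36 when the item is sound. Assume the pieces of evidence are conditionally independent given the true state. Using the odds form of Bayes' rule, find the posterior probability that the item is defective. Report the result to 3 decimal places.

Prior odds = 0.23/(1−0.23) = 0.29870. In log-odds, ln(0.29870) = -1.2083.
Add log likelihood ratios: ln(2.2121) + ln(2.1389) = 1.5542.
Posterior log-odds = 0.34593, so posterior odds = exp(0.34593) = 1.4133. Converting, P(H|E) = 1.4133/2.4133 = 0.586.

Posterior probability ≈ 0.586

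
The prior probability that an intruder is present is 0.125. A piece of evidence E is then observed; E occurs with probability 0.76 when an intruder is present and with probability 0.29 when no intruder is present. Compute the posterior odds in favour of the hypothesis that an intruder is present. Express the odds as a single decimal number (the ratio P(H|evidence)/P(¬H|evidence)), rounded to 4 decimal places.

Prior odds = 0.125/(1−0.125) = 0.14286. In log-odds, ln(0.14286) = -1.9459.
Add log likelihood ratio: ln(2.6207) = 0.96344.
Posterior log-odds = -0.98247, so posterior odds = exp(-0.98247) = 0.37438.

Posterior odds ≈ 0.3744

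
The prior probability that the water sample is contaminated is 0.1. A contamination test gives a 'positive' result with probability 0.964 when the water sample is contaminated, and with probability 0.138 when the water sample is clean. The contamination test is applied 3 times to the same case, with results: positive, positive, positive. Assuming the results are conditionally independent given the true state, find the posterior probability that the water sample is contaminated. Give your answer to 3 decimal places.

Posterior P(H) ≈ 0.974

With H the event that the water sample is contaminated, the joint likelihood of the observed sequence is P(data|H) = 0.964·0.964·0.964 = 0.89584 and P(data|¬H) = 0.138·0.138·0.138 = 0.0026281.
Bayes: P(H|data) = 0.1·0.89584 / (0.1·0.89584 + 0.9·0.0026281) = 0.089584/0.091949 = 0.9743.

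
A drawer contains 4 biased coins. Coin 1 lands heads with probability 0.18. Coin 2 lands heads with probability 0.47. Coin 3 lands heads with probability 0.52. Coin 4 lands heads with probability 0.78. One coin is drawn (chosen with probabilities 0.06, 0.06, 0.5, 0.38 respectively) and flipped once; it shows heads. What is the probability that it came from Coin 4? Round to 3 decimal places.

Posterior probability ≈ 0.498

P(heads|C1) = 0.18; P(heads|C2) = 0.47; P(heads|C3) = 0.52; P(heads|C4) = 0.78.
Prior × likelihood for each source: 0.06·0.18=0.01080, 0.06·0.47=0.02820, 0.5·0.52=0.2600, 0.38·0.78=0.2964. Summing gives P(heads) = 0.59540.
P(Coin 4 | heads) = 0.2964 / 0.59540 = 0.498.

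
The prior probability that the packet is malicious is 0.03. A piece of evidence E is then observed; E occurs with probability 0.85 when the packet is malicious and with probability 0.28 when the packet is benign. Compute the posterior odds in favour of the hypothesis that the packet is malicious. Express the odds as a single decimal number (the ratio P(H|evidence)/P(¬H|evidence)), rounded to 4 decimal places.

Prior odds = 0.03/(1−0.03) = 0.030928. In log-odds, ln(0.030928) = -3.4761.
Add log likelihood ratio: ln(3.0357) = 1.1104.
Posterior log-odds = -2.3657, so posterior odds = exp(-2.3657) = 0.093888.

Posterior odds ≈ 0.0939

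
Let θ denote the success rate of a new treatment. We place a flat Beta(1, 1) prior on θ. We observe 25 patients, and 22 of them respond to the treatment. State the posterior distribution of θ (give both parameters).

Observing 22 successes and 3 failures updates Beta(1, 1) by adding the success and failure counts to the two shape parameters: α = 1+22 = 23, β = 1+3 = 4.

Posterior: Beta(23, 4)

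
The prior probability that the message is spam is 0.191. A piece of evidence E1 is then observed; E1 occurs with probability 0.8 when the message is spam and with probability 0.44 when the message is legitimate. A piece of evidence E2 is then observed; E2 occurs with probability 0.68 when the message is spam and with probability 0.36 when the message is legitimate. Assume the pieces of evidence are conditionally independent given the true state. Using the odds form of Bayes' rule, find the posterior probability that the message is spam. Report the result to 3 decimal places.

Posterior probability ≈ 0.448

Prior odds = 0.191/(1−0.191) = 0.23609.
Likelihood ratio for E1 = 0.8/0.44 = 1.8182.
Likelihood ratio for E2 = 0.68/0.36 = 1.8889.
Posterior odds = prior odds × LR₁ × LR₂ = 0.81083.
Posterior probability = odds/(1+odds) = 0.81083/1.8108 = 0.448.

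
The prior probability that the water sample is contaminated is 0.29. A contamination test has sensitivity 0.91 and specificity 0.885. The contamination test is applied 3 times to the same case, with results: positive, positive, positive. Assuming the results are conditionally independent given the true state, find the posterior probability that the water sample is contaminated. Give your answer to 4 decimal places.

Let H be the event that the water sample is contaminated; start with P(H) = 0.29. P('positive'|H) = 0.91, P('positive'|¬H) = 0.115.
Update on result 1 ('positive'): P(H) ← 0.91·0.2900 / (0.91·0.2900 + 0.115·0.7100) = 0.26390/0.34555 = 0.7637.
Update on result 2 ('positive'): P(H) ← 0.91·0.7637 / (0.91·0.7637 + 0.115·0.2363) = 0.69498/0.72215 = 0.9624.
Update on result 3 ('positive'): P(H) ← 0.91·0.9624 / (0.91·0.9624 + 0.115·0.0376) = 0.87576/0.88009 = 0.9951.

Posterior P(H) ≈ 0.9951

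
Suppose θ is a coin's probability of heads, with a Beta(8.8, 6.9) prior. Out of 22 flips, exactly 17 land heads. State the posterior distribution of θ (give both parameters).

The binomial likelihood is conjugate to the Beta prior: with 17 successes and 5 failures, the posterior is Beta(8.8+17, 6.9+5) = Beta(25.8, 11.9).

Posterior: Beta(25.8, 11.9)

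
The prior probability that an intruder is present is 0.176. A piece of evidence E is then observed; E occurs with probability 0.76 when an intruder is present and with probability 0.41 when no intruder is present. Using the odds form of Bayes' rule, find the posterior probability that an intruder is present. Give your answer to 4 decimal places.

Prior odds = 0.176/(1−0.176) = 0.21359.
Likelihood ratio for E = 0.76/0.41 = 1.8537.
Posterior odds = prior odds × LR = 0.39593.
Posterior probability = odds/(1+odds) = 0.39593/1.3959 = 0.2836.

Posterior probability ≈ 0.2836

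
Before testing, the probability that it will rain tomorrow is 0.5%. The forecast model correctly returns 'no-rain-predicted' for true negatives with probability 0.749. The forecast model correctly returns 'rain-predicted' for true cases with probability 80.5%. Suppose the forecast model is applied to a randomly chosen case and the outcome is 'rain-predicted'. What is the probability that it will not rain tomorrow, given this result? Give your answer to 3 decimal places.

P(¬H | E) ≈ 0.984

Let H be the event that it will rain tomorrow. P(H) = 0.005, so P(¬H) = 0.995. With E the 'rain-predicted' result, P(E|H) = 0.805 and P(E|¬H) = 0.251.
P(E) = 0.805·0.005 + 0.251·0.995 = 0.0040250 + 0.24974 = 0.25377.
By Bayes' theorem, P(H|E) = 0.0040250 / 0.25377 = 0.016. Hence P(¬H|E) = 1 − 0.016 = 0.984.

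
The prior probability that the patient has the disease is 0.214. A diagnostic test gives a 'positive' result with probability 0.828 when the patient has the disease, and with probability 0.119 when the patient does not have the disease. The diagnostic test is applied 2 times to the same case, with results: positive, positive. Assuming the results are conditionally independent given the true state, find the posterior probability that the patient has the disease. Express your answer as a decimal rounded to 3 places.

Let H be the event that the patient has the disease; start with P(H) = 0.214. P('positive'|H) = 0.828, P('positive'|¬H) = 0.119.
Update on result 1 ('positive'): P(H) ← 0.828·0.2140 / (0.828·0.2140 + 0.119·0.7860) = 0.17719/0.27073 = 0.6545.
Update on result 2 ('positive'): P(H) ← 0.828·0.6545 / (0.828·0.6545 + 0.119·0.3455) = 0.54193/0.58305 = 0.9295.

Posterior P(H) ≈ 0.929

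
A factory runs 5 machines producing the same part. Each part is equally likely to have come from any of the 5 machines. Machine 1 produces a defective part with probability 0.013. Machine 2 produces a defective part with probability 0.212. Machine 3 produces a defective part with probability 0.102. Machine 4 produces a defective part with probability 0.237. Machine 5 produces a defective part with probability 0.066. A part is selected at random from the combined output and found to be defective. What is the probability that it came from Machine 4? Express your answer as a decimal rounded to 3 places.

Posterior probability ≈ 0.376

Tabulate prior·likelihood by source: [1] prior 0.2, lik 0.013, product 0.002600; [2] prior 0.2, lik 0.212, product 0.04240; [3] prior 0.2, lik 0.102, product 0.02040; [4] prior 0.2, lik 0.237, product 0.04740; [5] prior 0.2, lik 0.066, product 0.01320.
Normalizing constant = 0.12600; the posterior for Machine 4 is its product over the sum, 0.04740/0.12600 = 0.376.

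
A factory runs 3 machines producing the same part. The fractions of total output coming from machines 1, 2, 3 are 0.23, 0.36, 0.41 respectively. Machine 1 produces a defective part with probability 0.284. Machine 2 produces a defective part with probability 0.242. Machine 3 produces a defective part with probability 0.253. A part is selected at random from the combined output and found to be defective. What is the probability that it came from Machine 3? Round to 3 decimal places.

Posterior probability ≈ 0.405

P(defective|M1) = 0.284; P(defective|M2) = 0.242; P(defective|M3) = 0.253.
Prior × likelihood for each source: 0.23·0.284=0.06532, 0.36·0.242=0.08712, 0.41·0.253=0.1037. Summing gives P(defective) = 0.25617.
P(Machine 3 | defective) = 0.1037 / 0.25617 = 0.405.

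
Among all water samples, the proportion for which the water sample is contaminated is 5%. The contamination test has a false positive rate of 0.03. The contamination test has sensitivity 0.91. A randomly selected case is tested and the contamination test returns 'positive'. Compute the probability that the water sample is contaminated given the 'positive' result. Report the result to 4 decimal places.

P(H | E) ≈ 0.6149

Let H be the event that the water sample is contaminated. P(H) = 0.05, so P(¬H) = 0.95. With E the 'positive' result, P(E|H) = 0.91 and P(E|¬H) = 0.03.
P(E) = 0.91·0.05 + 0.03·0.95 = 0.045500 + 0.028500 = 0.074000.
By Bayes' theorem, P(H|E) = 0.045500 / 0.074000 = 0.6149.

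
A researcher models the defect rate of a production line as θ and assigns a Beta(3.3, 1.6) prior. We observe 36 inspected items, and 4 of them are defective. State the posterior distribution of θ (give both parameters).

Observing 4 successes and 32 failures updates Beta(3.3, 1.6) by adding the success and failure counts to the two shape parameters: α = 3.3+4 = 7.3, β = 1.6+32 = 33.6.

Posterior: Beta(7.3, 33.6)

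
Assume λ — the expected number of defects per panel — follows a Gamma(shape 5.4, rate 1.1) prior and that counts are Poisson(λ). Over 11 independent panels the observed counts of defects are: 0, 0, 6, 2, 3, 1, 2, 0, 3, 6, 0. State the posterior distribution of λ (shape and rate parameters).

Posterior: Gamma(shape=28.4, rate=12.1)

The Poisson likelihood adds the total count to the shape and the number of exposure periods to the rate. Here ∑xᵢ = 23 and n = 11, so shape 5.4→28.4 and rate 1.1→12.1.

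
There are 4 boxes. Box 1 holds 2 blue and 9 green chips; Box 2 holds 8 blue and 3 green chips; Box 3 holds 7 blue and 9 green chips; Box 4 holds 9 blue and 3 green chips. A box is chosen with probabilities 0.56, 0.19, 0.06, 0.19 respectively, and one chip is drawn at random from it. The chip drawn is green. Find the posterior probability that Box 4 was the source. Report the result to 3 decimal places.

Posterior probability ≈ 0.080

Tabulate prior·likelihood by source: [1] prior 0.56, lik 0.8182, product 0.4582; [2] prior 0.19, lik 0.2727, product 0.05182; [3] prior 0.06, lik 0.5625, product 0.03375; [4] prior 0.19, lik 0.25, product 0.04750.
Normalizing constant = 0.59125; the posterior for Box 4 is its product over the sum, 0.04750/0.59125 = 0.080.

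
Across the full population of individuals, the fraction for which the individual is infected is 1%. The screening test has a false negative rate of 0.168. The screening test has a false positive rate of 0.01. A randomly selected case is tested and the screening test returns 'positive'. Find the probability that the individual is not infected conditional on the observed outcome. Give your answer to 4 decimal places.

P(¬H | E) ≈ 0.5434

Let H be the event that the individual is infected. P(H) = 0.01, so P(¬H) = 0.99. With E the 'positive' result, P(E|H) = 0.832 and P(E|¬H) = 0.01.
P(E) = 0.832·0.01 + 0.01·0.99 = 0.0083200 + 0.0099000 = 0.018220.
By Bayes' theorem, P(H|E) = 0.0083200 / 0.018220 = 0.4566. Hence P(¬H|E) = 1 − 0.4566 = 0.5434.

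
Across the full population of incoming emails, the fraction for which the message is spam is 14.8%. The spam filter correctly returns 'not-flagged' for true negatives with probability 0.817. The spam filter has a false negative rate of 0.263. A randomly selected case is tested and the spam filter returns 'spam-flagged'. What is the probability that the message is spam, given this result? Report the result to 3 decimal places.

P(H | E) ≈ 0.412

Let H be the event that the message is spam. P(H) = 0.148, so P(¬H) = 0.852. With E the 'spam-flagged' result, P(E|H) = 0.737 and P(E|¬H) = 0.183.
P(E) = 0.737·0.148 + 0.183·0.852 = 0.10908 + 0.15592 = 0.26499.
By Bayes' theorem, P(H|E) = 0.10908 / 0.26499 = 0.412.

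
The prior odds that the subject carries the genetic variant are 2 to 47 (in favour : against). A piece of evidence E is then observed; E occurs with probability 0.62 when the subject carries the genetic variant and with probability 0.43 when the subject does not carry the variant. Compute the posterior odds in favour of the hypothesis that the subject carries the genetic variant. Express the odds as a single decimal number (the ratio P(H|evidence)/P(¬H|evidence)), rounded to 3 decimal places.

Prior odds = 2/47 = 0.042553. In log-odds, ln(0.042553) = -3.1570.
Add log likelihood ratio: ln(1.4419) = 0.36593.
Posterior log-odds = -2.7911, so posterior odds = exp(-2.7911) = 0.061356.

Posterior odds ≈ 0.061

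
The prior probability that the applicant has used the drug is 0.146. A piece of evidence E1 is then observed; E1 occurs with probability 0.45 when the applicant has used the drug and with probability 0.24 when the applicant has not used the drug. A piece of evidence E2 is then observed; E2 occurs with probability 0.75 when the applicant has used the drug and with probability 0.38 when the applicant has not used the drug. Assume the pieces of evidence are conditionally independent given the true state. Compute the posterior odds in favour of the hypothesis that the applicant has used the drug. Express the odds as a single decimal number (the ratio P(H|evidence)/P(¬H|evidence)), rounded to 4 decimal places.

Prior odds = 0.146/(1−0.146) = 0.17096.
Likelihood ratio for E1 = 0.45/0.24 = 1.8750.
Likelihood ratio for E2 = 0.75/0.38 = 1.9737.
Posterior odds = prior odds × LR₁ × LR₂ = 0.63267.

Posterior odds ≈ 0.6327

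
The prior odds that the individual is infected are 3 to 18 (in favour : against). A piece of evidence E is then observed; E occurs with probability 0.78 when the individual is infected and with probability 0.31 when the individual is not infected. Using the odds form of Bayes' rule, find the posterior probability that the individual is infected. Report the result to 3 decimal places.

Posterior probability ≈ 0.295

Prior odds = 3/18 = 0.16667. In log-odds, ln(0.16667) = -1.7918.
Add log likelihood ratio: ln(2.5161) = 0.92272.
Posterior log-odds = -0.86904, so posterior odds = exp(-0.86904) = 0.41935. Converting, P(H|E) = 0.41935/1.4194 = 0.295.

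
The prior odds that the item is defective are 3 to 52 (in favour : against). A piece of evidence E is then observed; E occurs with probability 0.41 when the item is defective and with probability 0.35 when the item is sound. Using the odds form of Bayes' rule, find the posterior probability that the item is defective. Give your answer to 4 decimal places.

Posterior probability ≈ 0.0633

Prior odds = 3/52 = 0.057692.
Likelihood ratio for E = 0.41/0.35 = 1.1714.
Posterior odds = prior odds × LR = 0.067582.
Posterior probability = odds/(1+odds) = 0.067582/1.0676 = 0.0633.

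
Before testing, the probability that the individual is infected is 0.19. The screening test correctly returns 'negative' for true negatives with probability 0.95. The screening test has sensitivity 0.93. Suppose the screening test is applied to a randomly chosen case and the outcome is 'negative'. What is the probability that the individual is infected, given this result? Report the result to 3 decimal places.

P(H | E) ≈ 0.017

Let H be the event that the individual is infected. P(H) = 0.19, so P(¬H) = 0.81. With E the 'negative' result, P(E|H) = 0.07 and P(E|¬H) = 0.95.
P(E) = 0.07·0.19 + 0.95·0.81 = 0.013300 + 0.76950 = 0.78280.
By Bayes' theorem, P(H|E) = 0.013300 / 0.78280 = 0.017.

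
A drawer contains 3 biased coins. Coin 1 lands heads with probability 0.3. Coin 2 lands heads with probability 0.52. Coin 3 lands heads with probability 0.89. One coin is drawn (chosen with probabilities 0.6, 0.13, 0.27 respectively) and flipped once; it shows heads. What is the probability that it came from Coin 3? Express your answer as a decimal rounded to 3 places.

Posterior probability ≈ 0.493

Tabulate prior·likelihood by source: [1] prior 0.6, lik 0.3, product 0.1800; [2] prior 0.13, lik 0.52, product 0.06760; [3] prior 0.27, lik 0.89, product 0.2403.
Normalizing constant = 0.48790; the posterior for Coin 3 is its product over the sum, 0.2403/0.48790 = 0.493.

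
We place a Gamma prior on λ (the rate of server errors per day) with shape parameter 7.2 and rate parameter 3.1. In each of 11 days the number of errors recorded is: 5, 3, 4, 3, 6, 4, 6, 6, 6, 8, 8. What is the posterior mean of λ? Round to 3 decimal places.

Posterior mean ≈ 4.695

Total count ∑xᵢ = 59 over n = 11 days.
Gamma is conjugate to the Poisson likelihood: posterior is Gamma(shape = 7.2+59 = 66.2, rate = 3.1+11 = 14.1).
E[λ | data] = 66.2/14.1 = 4.695.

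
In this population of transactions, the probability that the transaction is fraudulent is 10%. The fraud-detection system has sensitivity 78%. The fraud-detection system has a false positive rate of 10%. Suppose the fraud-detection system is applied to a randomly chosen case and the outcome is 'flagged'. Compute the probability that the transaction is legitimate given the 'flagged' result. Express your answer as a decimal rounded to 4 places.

Let H be the event that the transaction is fraudulent. P(H) = 0.1, so P(¬H) = 0.9. With E the 'flagged' result, P(E|H) = 0.78 and P(E|¬H) = 0.1.
P(E) = 0.78·0.1 + 0.1·0.9 = 0.078000 + 0.090000 = 0.16800.
By Bayes' theorem, P(H|E) = 0.078000 / 0.16800 = 0.4643. Hence P(¬H|E) = 1 − 0.4643 = 0.5357.

P(¬H | E) ≈ 0.5357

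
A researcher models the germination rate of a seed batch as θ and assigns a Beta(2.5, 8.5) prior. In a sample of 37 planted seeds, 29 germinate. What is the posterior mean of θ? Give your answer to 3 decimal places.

Observing 29 successes and 8 failures updates Beta(2.5, 8.5) by adding the success and failure counts to the two shape parameters: α = 2.5+29 = 31.5, β = 8.5+8 = 16.5.
E[θ | data] = 31.5/(31.5+16.5) = 0.656.

Posterior mean ≈ 0.656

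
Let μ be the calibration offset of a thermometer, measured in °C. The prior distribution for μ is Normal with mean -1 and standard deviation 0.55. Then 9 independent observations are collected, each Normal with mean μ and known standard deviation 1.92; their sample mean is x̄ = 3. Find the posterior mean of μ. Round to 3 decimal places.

With known σ, the Normal prior is conjugate. Weight on the data is w = (n/σ²)/(n/σ² + 1/τ₀²) = 2.44141/(2.44141+3.30579) = 0.42480.
Posterior mean = w·x̄ + (1−w)·μ₀ = 0.42480·3 + 0.57520·-1 = 0.699.

Posterior mean ≈ 0.699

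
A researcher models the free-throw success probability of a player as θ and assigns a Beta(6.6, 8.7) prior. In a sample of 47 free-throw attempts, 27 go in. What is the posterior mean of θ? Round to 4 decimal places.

The binomial likelihood is conjugate to the Beta prior: with 27 successes and 20 failures, the posterior is Beta(6.6+27, 8.7+20) = Beta(33.6, 28.7).
E[θ | data] = 33.6/(33.6+28.7) = 0.5393.

Posterior mean ≈ 0.5393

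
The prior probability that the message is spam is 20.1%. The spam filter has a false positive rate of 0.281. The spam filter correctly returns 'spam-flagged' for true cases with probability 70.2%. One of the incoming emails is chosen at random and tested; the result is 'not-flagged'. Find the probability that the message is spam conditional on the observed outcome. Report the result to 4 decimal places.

Let H be the event that the message is spam. P(H) = 0.201, so P(¬H) = 0.799. With E the 'not-flagged' result, P(E|H) = 0.298 and P(E|¬H) = 0.719.
P(E) = 0.298·0.201 + 0.719·0.799 = 0.059898 + 0.57448 = 0.63438.
By Bayes' theorem, P(H|E) = 0.059898 / 0.63438 = 0.0944.

P(H | E) ≈ 0.0944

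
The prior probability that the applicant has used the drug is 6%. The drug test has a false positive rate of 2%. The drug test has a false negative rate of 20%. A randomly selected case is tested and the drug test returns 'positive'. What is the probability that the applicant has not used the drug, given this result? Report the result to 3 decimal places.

Write H for 'the applicant has used the drug'. Prior odds H:¬H = 0.06/0.94 = 0.063830. For the 'positive' outcome, the likelihood ratio is 0.8/0.02 = 40.000.
Posterior odds = 0.063830 × 40.000 = 2.5532, so P(H|E) = 2.5532/(1+2.5532) = 0.719. Then P(¬H|E) = 1 − 0.719 = 0.281.

P(¬H | E) ≈ 0.281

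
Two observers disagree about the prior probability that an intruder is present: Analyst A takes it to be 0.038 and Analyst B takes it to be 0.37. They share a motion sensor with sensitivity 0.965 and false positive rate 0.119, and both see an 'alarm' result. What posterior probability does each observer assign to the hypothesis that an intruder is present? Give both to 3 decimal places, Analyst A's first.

Analyst A: 0.243; Analyst B: 0.826

The likelihood ratio for an 'alarm' result is 0.965/0.119 = 8.1092.
Analyst A: prior odds 0.038/0.962 = 0.039501; posterior odds 0.32032; posterior probability 0.243.
Analyst B: prior odds 0.37/0.63 = 0.58730; posterior odds 4.7626; posterior probability 0.826.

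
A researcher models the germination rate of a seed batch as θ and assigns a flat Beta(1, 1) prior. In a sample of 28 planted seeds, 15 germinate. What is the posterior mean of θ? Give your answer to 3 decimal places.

The binomial likelihood is conjugate to the Beta prior: with 15 successes and 13 failures, the posterior is Beta(1+15, 1+13) = Beta(16, 14).
Posterior mean = α/(α+β) = 16/30 = 0.533.

Posterior mean ≈ 0.533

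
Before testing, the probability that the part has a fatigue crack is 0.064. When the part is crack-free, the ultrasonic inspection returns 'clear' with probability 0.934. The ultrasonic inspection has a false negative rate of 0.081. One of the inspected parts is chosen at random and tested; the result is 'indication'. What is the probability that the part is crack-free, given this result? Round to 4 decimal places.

Let H be the event that the part has a fatigue crack. P(H) = 0.064, so P(¬H) = 0.936. With E the 'indication' result, P(E|H) = 0.919 and P(E|¬H) = 0.066.
P(E) = 0.919·0.064 + 0.066·0.936 = 0.058816 + 0.061776 = 0.12059.
By Bayes' theorem, P(H|E) = 0.058816 / 0.12059 = 0.4877. Hence P(¬H|E) = 1 − 0.4877 = 0.5123.

P(¬H | E) ≈ 0.5123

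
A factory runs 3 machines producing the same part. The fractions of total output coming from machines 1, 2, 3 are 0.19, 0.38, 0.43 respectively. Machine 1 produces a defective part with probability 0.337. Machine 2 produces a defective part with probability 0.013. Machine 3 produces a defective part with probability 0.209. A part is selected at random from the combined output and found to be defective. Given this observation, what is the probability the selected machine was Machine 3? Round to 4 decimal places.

P(defective|M1) = 0.337; P(defective|M2) = 0.013; P(defective|M3) = 0.209.
Prior × likelihood for each source: 0.19·0.337=0.06403, 0.38·0.013=0.004940, 0.43·0.209=0.08987. Summing gives P(defective) = 0.15884.
P(Machine 3 | defective) = 0.08987 / 0.15884 = 0.5658.

Posterior probability ≈ 0.5658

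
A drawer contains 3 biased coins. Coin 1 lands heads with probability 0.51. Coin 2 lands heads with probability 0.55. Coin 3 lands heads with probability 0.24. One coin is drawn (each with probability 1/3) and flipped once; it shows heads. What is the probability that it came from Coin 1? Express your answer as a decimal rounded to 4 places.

Posterior probability ≈ 0.3923

P(heads|C1) = 0.51; P(heads|C2) = 0.55; P(heads|C3) = 0.24.
Prior × likelihood for each source: 0.333333·0.51=0.1700, 0.333333·0.55=0.1833, 0.333333·0.24=0.08000. Summing gives P(heads) = 0.43333.
P(Coin 1 | heads) = 0.1700 / 0.43333 = 0.3923.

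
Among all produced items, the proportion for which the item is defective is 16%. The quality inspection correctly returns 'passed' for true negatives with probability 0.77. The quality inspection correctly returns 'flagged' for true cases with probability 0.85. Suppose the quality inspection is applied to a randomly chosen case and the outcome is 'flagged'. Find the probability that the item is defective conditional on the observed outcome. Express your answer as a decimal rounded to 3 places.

Let H be the event that the item is defective. P(H) = 0.16, so P(¬H) = 0.84. With E the 'flagged' result, P(E|H) = 0.85 and P(E|¬H) = 0.23.
P(E) = 0.85·0.16 + 0.23·0.84 = 0.13600 + 0.19320 = 0.32920.
By Bayes' theorem, P(H|E) = 0.13600 / 0.32920 = 0.413.

P(H | E) ≈ 0.413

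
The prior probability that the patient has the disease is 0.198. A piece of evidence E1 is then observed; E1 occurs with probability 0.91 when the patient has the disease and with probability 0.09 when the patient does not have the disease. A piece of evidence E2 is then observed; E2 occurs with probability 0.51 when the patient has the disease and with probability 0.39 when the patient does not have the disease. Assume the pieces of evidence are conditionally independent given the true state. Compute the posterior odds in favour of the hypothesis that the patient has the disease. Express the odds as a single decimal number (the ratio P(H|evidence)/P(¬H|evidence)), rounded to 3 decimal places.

Prior odds = 0.198/(1−0.198) = 0.24688. In log-odds, ln(0.24688) = -1.3988.
Add log likelihood ratios: ln(10.111) + ln(1.3077) = 2.5819.
Posterior log-odds = 1.1831, so posterior odds = exp(1.1831) = 3.2643.

Posterior odds ≈ 3.264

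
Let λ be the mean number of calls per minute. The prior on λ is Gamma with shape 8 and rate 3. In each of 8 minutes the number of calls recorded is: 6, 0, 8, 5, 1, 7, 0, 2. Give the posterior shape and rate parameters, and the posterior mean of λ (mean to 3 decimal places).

Posterior: Gamma(shape=37, rate=11); mean ≈ 3.364

The Poisson likelihood adds the total count to the shape and the number of exposure periods to the rate. Here ∑xᵢ = 29 and n = 8, so shape 8→37 and rate 3→11.
E[λ | data] = 37/11 = 3.364.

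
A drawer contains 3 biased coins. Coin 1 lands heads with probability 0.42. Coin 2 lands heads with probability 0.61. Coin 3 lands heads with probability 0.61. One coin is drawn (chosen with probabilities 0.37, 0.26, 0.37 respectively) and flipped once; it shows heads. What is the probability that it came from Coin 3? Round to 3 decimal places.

Posterior probability ≈ 0.418

P(heads|C1) = 0.42; P(heads|C2) = 0.61; P(heads|C3) = 0.61.
Prior × likelihood for each source: 0.37·0.42=0.1554, 0.26·0.61=0.1586, 0.37·0.61=0.2257. Summing gives P(heads) = 0.53970.
P(Coin 3 | heads) = 0.2257 / 0.53970 = 0.418.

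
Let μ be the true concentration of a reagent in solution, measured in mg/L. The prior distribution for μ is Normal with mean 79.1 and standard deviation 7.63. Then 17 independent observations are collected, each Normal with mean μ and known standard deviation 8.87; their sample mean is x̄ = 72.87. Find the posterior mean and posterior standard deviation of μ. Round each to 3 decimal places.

With known σ, the Normal prior is conjugate. Weight on the data is w = (n/σ²)/(n/σ² + 1/τ₀²) = 0.216074/(0.216074+0.0171771) = 0.92636.
Posterior mean = w·x̄ + (1−w)·μ₀ = 0.92636·72.87 + 0.073642·79.1 = 73.329. Posterior variance = 1/(0.216074+0.0171771) = 4.28723, so SD = 2.071.

Posterior mean ≈ 73.329; posterior SD ≈ 2.071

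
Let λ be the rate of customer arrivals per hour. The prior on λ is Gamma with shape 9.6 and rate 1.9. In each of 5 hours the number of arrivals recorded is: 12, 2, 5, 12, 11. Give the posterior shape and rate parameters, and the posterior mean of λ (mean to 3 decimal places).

The Poisson likelihood adds the total count to the shape and the number of exposure periods to the rate. Here ∑xᵢ = 42 and n = 5, so shape 9.6→51.6 and rate 1.9→6.9.
E[λ | data] = 51.6/6.9 = 7.478.

Posterior: Gamma(shape=51.6, rate=6.9); mean ≈ 7.478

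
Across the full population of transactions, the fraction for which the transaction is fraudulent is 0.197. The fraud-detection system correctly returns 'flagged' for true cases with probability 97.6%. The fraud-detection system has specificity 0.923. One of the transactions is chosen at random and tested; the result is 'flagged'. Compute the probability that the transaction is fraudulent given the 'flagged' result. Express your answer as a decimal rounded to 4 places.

P(H | E) ≈ 0.7567

Let H be the event that the transaction is fraudulent. P(H) = 0.197, so P(¬H) = 0.803. With E the 'flagged' result, P(E|H) = 0.976 and P(E|¬H) = 0.077.
P(E) = 0.976·0.197 + 0.077·0.803 = 0.19227 + 0.061831 = 0.25410.
By Bayes' theorem, P(H|E) = 0.19227 / 0.25410 = 0.7567.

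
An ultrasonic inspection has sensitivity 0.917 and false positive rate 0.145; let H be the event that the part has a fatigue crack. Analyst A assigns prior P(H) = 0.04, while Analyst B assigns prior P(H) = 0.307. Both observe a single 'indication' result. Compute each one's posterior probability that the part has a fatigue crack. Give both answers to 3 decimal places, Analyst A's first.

P('+'|H) = 0.917, P('+'|¬H) = 0.145.
Analyst A: numerator 0.917·0.04 = 0.036680; evidence = 0.036680+0.145·0.96 = 0.17588; posterior = 0.209.
Analyst B: numerator 0.917·0.307 = 0.28152; evidence = 0.28152+0.145·0.693 = 0.38200; posterior = 0.737.

Analyst A: 0.209; Analyst B: 0.737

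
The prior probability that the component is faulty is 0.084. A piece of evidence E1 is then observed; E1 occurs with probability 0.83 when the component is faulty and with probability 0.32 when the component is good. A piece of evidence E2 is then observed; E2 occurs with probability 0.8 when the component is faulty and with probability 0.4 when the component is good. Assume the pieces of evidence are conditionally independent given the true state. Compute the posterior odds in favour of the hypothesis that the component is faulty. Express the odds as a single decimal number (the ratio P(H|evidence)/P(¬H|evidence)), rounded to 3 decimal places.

Posterior odds ≈ 0.476

Prior odds = 0.084/(1−0.084) = 0.091703.
Likelihood ratio for E1 = 0.83/0.32 = 2.5938.
Likelihood ratio for E2 = 0.8/0.4 = 2.0000.
Posterior odds = prior odds × LR₁ × LR₂ = 0.47571.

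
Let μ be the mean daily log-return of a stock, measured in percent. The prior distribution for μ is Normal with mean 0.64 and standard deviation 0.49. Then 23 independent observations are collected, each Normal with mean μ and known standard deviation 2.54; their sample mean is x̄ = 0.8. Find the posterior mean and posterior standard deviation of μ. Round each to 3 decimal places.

Prior precision 1/τ₀² = 1/0.49² = 4.16493; data precision n/σ² = 23/2.54² = 3.56501.
Posterior precision = 4.16493 + 3.56501 = 7.72994, giving posterior SD = 1/√7.72994 = 0.360.
Posterior mean = (4.16493·0.64 + 3.56501·0.8) / 7.72994 = 0.714.

Posterior mean ≈ 0.714; posterior SD ≈ 0.360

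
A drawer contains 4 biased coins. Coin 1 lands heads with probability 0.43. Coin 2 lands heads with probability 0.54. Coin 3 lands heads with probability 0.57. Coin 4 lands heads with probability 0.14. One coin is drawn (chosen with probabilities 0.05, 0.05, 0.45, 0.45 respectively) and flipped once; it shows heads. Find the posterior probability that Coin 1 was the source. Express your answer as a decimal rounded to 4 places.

Posterior probability ≈ 0.0584

P(heads|C1) = 0.43; P(heads|C2) = 0.54; P(heads|C3) = 0.57; P(heads|C4) = 0.14.
Prior × likelihood for each source: 0.05·0.43=0.02150, 0.05·0.54=0.02700, 0.45·0.57=0.2565, 0.45·0.14=0.06300. Summing gives P(heads) = 0.36800.
P(Coin 1 | heads) = 0.02150 / 0.36800 = 0.0584.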